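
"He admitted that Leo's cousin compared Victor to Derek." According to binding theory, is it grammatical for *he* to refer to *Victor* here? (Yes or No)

No

*Victor* is an R-expression; Principle C requires it to be free (not bound by any c-commanding expression).
— he: subject of the matrix clause; the pronoun c-commands the R-expression — coreference blocked (Principle C).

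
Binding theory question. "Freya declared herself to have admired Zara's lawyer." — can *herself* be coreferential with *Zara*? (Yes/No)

No

*herself* is a reflexive; Principle A requires it to be bound within its binding domain — the matrix clause.
— Zara: possessor inside the object DP of the clause headed by 'admired'; does not c-command the reflexive — cannot bind it (Principle A).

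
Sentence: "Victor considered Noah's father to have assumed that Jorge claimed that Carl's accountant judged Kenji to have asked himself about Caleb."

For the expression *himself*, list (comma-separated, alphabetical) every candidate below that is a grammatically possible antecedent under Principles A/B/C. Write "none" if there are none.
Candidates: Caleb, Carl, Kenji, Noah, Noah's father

Kenji

*himself* is a reflexive; Principle A requires it to be bound within its binding domain — the clause headed by 'asked'.
— Caleb: second object of the clause headed by 'asked'; does not c-command the reflexive — cannot bind it (Principle A).
— Carl: possessor inside the subject DP of the clause headed by 'judged'; does not c-command the reflexive — cannot bind it (Principle A).
— Kenji: subject of the clause headed by 'asked'; c-commands the reflexive within its binding domain — allowed (Principle A).
— Noah: possessor inside the subject DP of the clause headed by 'assumed'; does not c-command the reflexive — cannot bind it (Principle A).
— Noah's father: subject of the clause headed by 'assumed'; c-commands the reflexive but lies outside its binding domain — cannot bind it (Principle A).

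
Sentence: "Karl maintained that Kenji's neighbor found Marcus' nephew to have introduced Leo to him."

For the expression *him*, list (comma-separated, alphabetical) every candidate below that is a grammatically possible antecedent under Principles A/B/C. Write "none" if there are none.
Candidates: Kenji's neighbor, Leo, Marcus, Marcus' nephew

*him* is a pronoun; Principle B requires it to be free in its binding domain — the clause headed by 'introduced'.
— Kenji's neighbor: subject of the clause headed by 'found'; c-commands the pronoun but lies outside its binding domain — allowed.
— Leo: object of the clause headed by 'introduced'; c-commands the pronoun within its binding domain — blocked (Principle B).
— Marcus: possessor inside the subject DP of the clause headed by 'introduced'; does not c-command the pronoun — Principle B does not apply; allowed.
— Marcus' nephew: subject of the clause headed by 'introduced'; c-commands the pronoun within its binding domain — blocked (Principle B).

Kenji's neighbor, Marcus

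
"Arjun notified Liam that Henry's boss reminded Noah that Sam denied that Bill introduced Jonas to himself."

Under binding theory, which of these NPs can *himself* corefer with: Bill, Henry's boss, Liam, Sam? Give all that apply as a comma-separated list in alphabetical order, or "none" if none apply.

*himself* is a reflexive; Principle A requires it to be bound within its binding domain — the clause headed by 'introduced'.
— Bill: subject of the clause headed by 'introduced'; c-commands the reflexive within its binding domain — allowed (Principle A).
— Henry's boss: subject of the clause headed by 'reminded'; c-commands the reflexive but lies outside its binding domain — cannot bind it (Principle A).
— Liam: object of the matrix clause; c-commands the reflexive but lies outside its binding domain — cannot bind it (Principle A).
— Sam: subject of the clause headed by 'denied'; c-commands the reflexive but lies outside its binding domain — cannot bind it (Principle A).

Bill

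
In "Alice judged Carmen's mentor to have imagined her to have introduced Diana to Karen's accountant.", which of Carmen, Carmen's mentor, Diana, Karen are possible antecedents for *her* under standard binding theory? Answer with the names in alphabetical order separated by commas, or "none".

Carmen

*her* is a pronoun; Principle B requires it to be free in its binding domain — the clause headed by 'imagined'.
— Carmen: possessor inside the subject DP of the clause headed by 'imagined'; does not c-command the pronoun — Principle B does not apply; allowed.
— Carmen's mentor: subject of the clause headed by 'imagined'; c-commands the pronoun within its binding domain — blocked (Principle B).
— Diana: object of the clause headed by 'introduced'; is c-commanded by the pronoun; coreference would bind this R-expression — blocked (Principle C).
— Karen: possessor inside the second object DP of the clause headed by 'introduced'; is c-commanded by the pronoun; coreference would bind this R-expression — blocked (Principle C).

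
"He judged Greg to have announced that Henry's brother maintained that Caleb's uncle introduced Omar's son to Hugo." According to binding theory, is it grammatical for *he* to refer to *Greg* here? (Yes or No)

*Greg* is an R-expression; Principle C requires it to be free (not bound by any c-commanding expression).
— he: subject of the matrix clause; the pronoun c-commands the R-expression — coreference blocked (Principle C).

No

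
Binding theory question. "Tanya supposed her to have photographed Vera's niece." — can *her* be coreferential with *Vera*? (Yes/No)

*her* is a pronoun; Principle B requires it to be free in its binding domain — the matrix clause.
— Vera: possessor inside the object DP of the clause headed by 'photographed'; is c-commanded by the pronoun; coreference would bind this R-expression — blocked (Principle C).

No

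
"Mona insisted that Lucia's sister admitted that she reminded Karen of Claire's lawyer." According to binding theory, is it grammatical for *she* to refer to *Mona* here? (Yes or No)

Yes

*Mona* is an R-expression; Principle C requires it to be free (not bound by any c-commanding expression).
— she: subject of the clause headed by 'reminded'; the pronoun does not c-command the R-expression — coreference allowed.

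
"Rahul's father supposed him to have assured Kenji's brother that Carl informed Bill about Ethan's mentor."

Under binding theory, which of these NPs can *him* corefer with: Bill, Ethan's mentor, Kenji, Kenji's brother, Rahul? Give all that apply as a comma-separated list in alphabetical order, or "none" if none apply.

*him* is a pronoun; Principle B requires it to be free in its binding domain — the matrix clause.
— Bill: object of the clause headed by 'informed'; is c-commanded by the pronoun; coreference would bind this R-expression — blocked (Principle C).
— Ethan's mentor: second object of the clause headed by 'informed'; is c-commanded by the pronoun; coreference would bind this R-expression — blocked (Principle C).
— Kenji: possessor inside the object DP of the clause headed by 'assured'; is c-commanded by the pronoun; coreference would bind this R-expression — blocked (Principle C).
— Kenji's brother: object of the clause headed by 'assured'; is c-commanded by the pronoun; coreference would bind this R-expression — blocked (Principle C).
— Rahul: possessor inside the subject DP of the matrix clause; does not c-command the pronoun — Principle B does not apply; allowed.

Rahul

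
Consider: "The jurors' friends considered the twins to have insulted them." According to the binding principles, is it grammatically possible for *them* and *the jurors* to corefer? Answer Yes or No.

Yes

*them* is a pronoun; Principle B requires it to be free in its binding domain — the clause headed by 'insulted'.
— the jurors: possessor inside the subject DP of the matrix clause; does not c-command the pronoun — Principle B does not apply; allowed.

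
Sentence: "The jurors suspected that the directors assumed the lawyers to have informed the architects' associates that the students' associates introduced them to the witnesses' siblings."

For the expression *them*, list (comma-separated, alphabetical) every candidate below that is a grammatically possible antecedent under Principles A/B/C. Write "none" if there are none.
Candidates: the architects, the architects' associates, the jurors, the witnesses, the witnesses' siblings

*them* is a pronoun; Principle B requires it to be free in its binding domain — the clause headed by 'introduced'.
— the architects: possessor inside the object DP of the clause headed by 'informed'; does not c-command the pronoun — Principle B does not apply; allowed.
— the architects' associates: object of the clause headed by 'informed'; c-commands the pronoun but lies outside its binding domain — allowed.
— the jurors: subject of the matrix clause; c-commands the pronoun but lies outside its binding domain — allowed.
— the witnesses: possessor inside the second object DP of the clause headed by 'introduced'; is c-commanded by the pronoun; coreference would bind this R-expression — blocked (Principle C).
— the witnesses' siblings: second object of the clause headed by 'introduced'; is c-commanded by the pronoun; coreference would bind this R-expression — blocked (Principle C).

the architects, the architects' associates, the jurors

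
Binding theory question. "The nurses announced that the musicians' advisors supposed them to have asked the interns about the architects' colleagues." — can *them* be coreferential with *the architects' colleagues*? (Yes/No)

*them* is a pronoun; Principle B requires it to be free in its binding domain — the clause headed by 'supposed'.
— the architects' colleagues: second object of the clause headed by 'asked'; is c-commanded by the pronoun; coreference would bind this R-expression — blocked (Principle C).

No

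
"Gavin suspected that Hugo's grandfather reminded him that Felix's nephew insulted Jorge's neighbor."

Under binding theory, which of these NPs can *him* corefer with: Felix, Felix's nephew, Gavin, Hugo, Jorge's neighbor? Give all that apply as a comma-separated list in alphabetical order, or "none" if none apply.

Gavin, Hugo

*him* is a pronoun; Principle B requires it to be free in its binding domain — the clause headed by 'reminded'.
— Felix: possessor inside the subject DP of the clause headed by 'insulted'; is c-commanded by the pronoun; coreference would bind this R-expression — blocked (Principle C).
— Felix's nephew: subject of the clause headed by 'insulted'; is c-commanded by the pronoun; coreference would bind this R-expression — blocked (Principle C).
— Gavin: subject of the matrix clause; c-commands the pronoun but lies outside its binding domain — allowed.
— Hugo: possessor inside the subject DP of the clause headed by 'reminded'; does not c-command the pronoun — Principle B does not apply; allowed.
— Jorge's neighbor: object of the clause headed by 'insulted'; is c-commanded by the pronoun; coreference would bind this R-expression — blocked (Principle C).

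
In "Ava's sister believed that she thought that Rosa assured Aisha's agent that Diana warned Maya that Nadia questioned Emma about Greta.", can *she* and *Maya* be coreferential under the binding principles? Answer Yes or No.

No

*Maya* is an R-expression; Principle C requires it to be free (not bound by any c-commanding expression).
— she: subject of the clause headed by 'thought'; the pronoun c-commands the R-expression — coreference blocked (Principle C).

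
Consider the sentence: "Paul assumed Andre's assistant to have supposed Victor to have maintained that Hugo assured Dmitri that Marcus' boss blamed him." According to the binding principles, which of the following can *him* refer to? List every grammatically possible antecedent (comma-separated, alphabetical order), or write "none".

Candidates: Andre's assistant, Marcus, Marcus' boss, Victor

*him* is a pronoun; Principle B requires it to be free in its binding domain — the clause headed by 'blamed'.
— Andre's assistant: subject of the clause headed by 'supposed'; c-commands the pronoun but lies outside its binding domain — allowed.
— Marcus: possessor inside the subject DP of the clause headed by 'blamed'; does not c-command the pronoun — Principle B does not apply; allowed.
— Marcus' boss: subject of the clause headed by 'blamed'; c-commands the pronoun within its binding domain — blocked (Principle B).
— Victor: subject of the clause headed by 'maintained'; c-commands the pronoun but lies outside its binding domain — allowed.

Andre's assistant, Marcus, Victor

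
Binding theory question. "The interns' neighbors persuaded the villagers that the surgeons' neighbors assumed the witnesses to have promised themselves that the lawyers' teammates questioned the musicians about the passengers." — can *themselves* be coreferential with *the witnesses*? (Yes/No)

*themselves* is a reflexive; Principle A requires it to be bound within its binding domain — the clause headed by 'promised'.
— the witnesses: subject of the clause headed by 'promised'; c-commands the reflexive within its binding domain — allowed (Principle A).

Yes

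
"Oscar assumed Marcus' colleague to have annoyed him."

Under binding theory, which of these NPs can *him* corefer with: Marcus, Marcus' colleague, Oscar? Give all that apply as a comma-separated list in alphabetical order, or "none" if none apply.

Marcus, Oscar

*him* is a pronoun; Principle B requires it to be free in its binding domain — the clause headed by 'annoyed'.
— Marcus: possessor inside the subject DP of the clause headed by 'annoyed'; does not c-command the pronoun — Principle B does not apply; allowed.
— Marcus' colleague: subject of the clause headed by 'annoyed'; c-commands the pronoun within its binding domain — blocked (Principle B).
— Oscar: subject of the matrix clause; c-commands the pronoun but lies outside its binding domain — allowed.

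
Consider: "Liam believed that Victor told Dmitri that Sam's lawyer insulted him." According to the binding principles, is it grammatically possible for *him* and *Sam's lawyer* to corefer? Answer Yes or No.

No

*him* is a pronoun; Principle B requires it to be free in its binding domain — the clause headed by 'insulted'.
— Sam's lawyer: subject of the clause headed by 'insulted'; c-commands the pronoun within its binding domain — blocked (Principle B).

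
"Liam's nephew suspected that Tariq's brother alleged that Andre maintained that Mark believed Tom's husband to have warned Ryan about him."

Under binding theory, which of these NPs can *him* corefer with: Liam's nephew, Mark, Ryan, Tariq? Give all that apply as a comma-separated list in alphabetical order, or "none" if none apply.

Liam's nephew, Mark, Tariq

*him* is a pronoun; Principle B requires it to be free in its binding domain — the clause headed by 'warned'.
— Liam's nephew: subject of the matrix clause; c-commands the pronoun but lies outside its binding domain — allowed.
— Mark: subject of the clause headed by 'believed'; c-commands the pronoun but lies outside its binding domain — allowed.
— Ryan: object of the clause headed by 'warned'; c-commands the pronoun within its binding domain — blocked (Principle B).
— Tariq: possessor inside the subject DP of the clause headed by 'alleged'; does not c-command the pronoun — Principle B does not apply; allowed.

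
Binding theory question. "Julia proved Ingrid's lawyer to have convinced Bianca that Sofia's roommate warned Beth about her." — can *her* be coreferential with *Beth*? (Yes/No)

*her* is a pronoun; Principle B requires it to be free in its binding domain — the clause headed by 'warned'.
— Beth: object of the clause headed by 'warned'; c-commands the pronoun within its binding domain — blocked (Principle B).

No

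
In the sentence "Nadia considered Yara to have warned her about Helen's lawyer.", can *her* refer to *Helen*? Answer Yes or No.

No

*her* is a pronoun; Principle B requires it to be free in its binding domain — the clause headed by 'warned'.
— Helen: possessor inside the second object DP of the clause headed by 'warned'; is c-commanded by the pronoun; coreference would bind this R-expression — blocked (Principle C).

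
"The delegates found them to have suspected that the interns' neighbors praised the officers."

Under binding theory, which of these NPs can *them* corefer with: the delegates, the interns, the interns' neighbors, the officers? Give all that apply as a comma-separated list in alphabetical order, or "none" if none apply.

*them* is a pronoun; Principle B requires it to be free in its binding domain — the matrix clause.
— the delegates: subject of the matrix clause; c-commands the pronoun within its binding domain — blocked (Principle B).
— the interns: possessor inside the subject DP of the clause headed by 'praised'; is c-commanded by the pronoun; coreference would bind this R-expression — blocked (Principle C).
— the interns' neighbors: subject of the clause headed by 'praised'; is c-commanded by the pronoun; coreference would bind this R-expression — blocked (Principle C).
— the officers: object of the clause headed by 'praised'; is c-commanded by the pronoun; coreference would bind this R-expression — blocked (Principle C).

none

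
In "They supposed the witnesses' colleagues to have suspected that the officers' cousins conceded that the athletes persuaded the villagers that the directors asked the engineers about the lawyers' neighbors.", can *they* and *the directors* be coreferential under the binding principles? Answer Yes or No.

*the directors* is an R-expression; Principle C requires it to be free (not bound by any c-commanding expression).
— they: subject of the matrix clause; the pronoun c-commands the R-expression — coreference blocked (Principle C).

No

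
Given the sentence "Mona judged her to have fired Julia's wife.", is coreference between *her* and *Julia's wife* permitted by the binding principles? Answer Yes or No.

No

*her* is a pronoun; Principle B requires it to be free in its binding domain — the matrix clause.
— Julia's wife: object of the clause headed by 'fired'; is c-commanded by the pronoun; coreference would bind this R-expression — blocked (Principle C).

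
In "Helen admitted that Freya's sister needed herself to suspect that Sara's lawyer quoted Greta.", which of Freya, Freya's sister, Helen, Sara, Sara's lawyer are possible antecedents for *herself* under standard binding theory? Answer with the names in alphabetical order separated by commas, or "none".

Freya's sister

*herself* is a reflexive; Principle A requires it to be bound within its binding domain — the clause headed by 'needed'.
— Freya: possessor inside the subject DP of the clause headed by 'needed'; does not c-command the reflexive — cannot bind it (Principle A).
— Freya's sister: subject of the clause headed by 'needed'; c-commands the reflexive within its binding domain — allowed (Principle A).
— Helen: subject of the matrix clause; c-commands the reflexive but lies outside its binding domain — cannot bind it (Principle A).
— Sara: possessor inside the subject DP of the clause headed by 'quoted'; does not c-command the reflexive — cannot bind it (Principle A).
— Sara's lawyer: subject of the clause headed by 'quoted'; does not c-command the reflexive — cannot bind it (Principle A).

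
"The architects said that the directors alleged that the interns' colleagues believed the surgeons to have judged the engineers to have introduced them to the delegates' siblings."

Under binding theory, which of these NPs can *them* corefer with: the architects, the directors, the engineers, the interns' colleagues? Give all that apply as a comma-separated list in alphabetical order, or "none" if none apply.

*them* is a pronoun; Principle B requires it to be free in its binding domain — the clause headed by 'introduced'.
— the architects: subject of the matrix clause; c-commands the pronoun but lies outside its binding domain — allowed.
— the directors: subject of the clause headed by 'alleged'; c-commands the pronoun but lies outside its binding domain — allowed.
— the engineers: subject of the clause headed by 'introduced'; c-commands the pronoun within its binding domain — blocked (Principle B).
— the interns' colleagues: subject of the clause headed by 'believed'; c-commands the pronoun but lies outside its binding domain — allowed.

the architects, the directors, the interns' colleagues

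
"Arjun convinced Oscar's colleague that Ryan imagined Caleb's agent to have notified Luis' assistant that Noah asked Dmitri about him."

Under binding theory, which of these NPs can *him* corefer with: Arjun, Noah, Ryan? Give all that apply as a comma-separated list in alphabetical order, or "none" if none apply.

Arjun, Ryan

*him* is a pronoun; Principle B requires it to be free in its binding domain — the clause headed by 'asked'.
— Arjun: subject of the matrix clause; c-commands the pronoun but lies outside its binding domain — allowed.
— Noah: subject of the clause headed by 'asked'; c-commands the pronoun within its binding domain — blocked (Principle B).
— Ryan: subject of the clause headed by 'imagined'; c-commands the pronoun but lies outside its binding domain — allowed.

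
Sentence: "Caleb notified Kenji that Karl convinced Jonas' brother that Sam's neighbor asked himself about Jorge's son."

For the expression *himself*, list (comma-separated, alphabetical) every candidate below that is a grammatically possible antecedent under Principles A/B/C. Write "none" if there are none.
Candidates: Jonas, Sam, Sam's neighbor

Sam's neighbor

*himself* is a reflexive; Principle A requires it to be bound within its binding domain — the clause headed by 'asked'.
— Jonas: possessor inside the object DP of the clause headed by 'convinced'; does not c-command the reflexive — cannot bind it (Principle A).
— Sam: possessor inside the subject DP of the clause headed by 'asked'; does not c-command the reflexive — cannot bind it (Principle A).
— Sam's neighbor: subject of the clause headed by 'asked'; c-commands the reflexive within its binding domain — allowed (Principle A).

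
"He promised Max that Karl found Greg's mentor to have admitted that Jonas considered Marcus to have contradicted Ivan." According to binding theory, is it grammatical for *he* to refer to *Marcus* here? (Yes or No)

No

*Marcus* is an R-expression; Principle C requires it to be free (not bound by any c-commanding expression).
— he: subject of the matrix clause; the pronoun c-commands the R-expression — coreference blocked (Principle C).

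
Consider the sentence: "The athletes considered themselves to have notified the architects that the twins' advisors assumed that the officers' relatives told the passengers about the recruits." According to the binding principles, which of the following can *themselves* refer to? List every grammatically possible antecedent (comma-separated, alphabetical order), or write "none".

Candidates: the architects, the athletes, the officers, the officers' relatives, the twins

the athletes

*themselves* is a reflexive; Principle A requires it to be bound within its binding domain — the matrix clause.
— the architects: object of the clause headed by 'notified'; does not c-command the reflexive — cannot bind it (Principle A).
— the athletes: subject of the matrix clause; c-commands the reflexive within its binding domain — allowed (Principle A).
— the officers: possessor inside the subject DP of the clause headed by 'told'; does not c-command the reflexive — cannot bind it (Principle A).
— the officers' relatives: subject of the clause headed by 'told'; does not c-command the reflexive — cannot bind it (Principle A).
— the twins: possessor inside the subject DP of the clause headed by 'assumed'; does not c-command the reflexive — cannot bind it (Principle A).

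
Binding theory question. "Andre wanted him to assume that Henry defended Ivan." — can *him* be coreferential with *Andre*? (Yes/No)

*him* is a pronoun; Principle B requires it to be free in its binding domain — the matrix clause.
— Andre: subject of the matrix clause; c-commands the pronoun within its binding domain — blocked (Principle B).

No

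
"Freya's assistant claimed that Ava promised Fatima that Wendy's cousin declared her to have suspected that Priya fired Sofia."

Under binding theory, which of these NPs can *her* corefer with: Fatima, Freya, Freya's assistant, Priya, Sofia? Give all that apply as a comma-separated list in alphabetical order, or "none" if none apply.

Fatima, Freya, Freya's assistant

*her* is a pronoun; Principle B requires it to be free in its binding domain — the clause headed by 'declared'.
— Fatima: object of the clause headed by 'promised'; c-commands the pronoun but lies outside its binding domain — allowed.
— Freya: possessor inside the subject DP of the matrix clause; does not c-command the pronoun — Principle B does not apply; allowed.
— Freya's assistant: subject of the matrix clause; c-commands the pronoun but lies outside its binding domain — allowed.
— Priya: subject of the clause headed by 'fired'; is c-commanded by the pronoun; coreference would bind this R-expression — blocked (Principle C).
— Sofia: object of the clause headed by 'fired'; is c-commanded by the pronoun; coreference would bind this R-expression — blocked (Principle C).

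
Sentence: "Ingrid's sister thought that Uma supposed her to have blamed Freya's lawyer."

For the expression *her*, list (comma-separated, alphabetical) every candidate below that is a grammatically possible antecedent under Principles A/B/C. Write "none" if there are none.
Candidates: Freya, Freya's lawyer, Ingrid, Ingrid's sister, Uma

Ingrid, Ingrid's sister

*her* is a pronoun; Principle B requires it to be free in its binding domain — the clause headed by 'supposed'.
— Freya: possessor inside the object DP of the clause headed by 'blamed'; is c-commanded by the pronoun; coreference would bind this R-expression — blocked (Principle C).
— Freya's lawyer: object of the clause headed by 'blamed'; is c-commanded by the pronoun; coreference would bind this R-expression — blocked (Principle C).
— Ingrid: possessor inside the subject DP of the matrix clause; does not c-command the pronoun — Principle B does not apply; allowed.
— Ingrid's sister: subject of the matrix clause; c-commands the pronoun but lies outside its binding domain — allowed.
— Uma: subject of the clause headed by 'supposed'; c-commands the pronoun within its binding domain — blocked (Principle B).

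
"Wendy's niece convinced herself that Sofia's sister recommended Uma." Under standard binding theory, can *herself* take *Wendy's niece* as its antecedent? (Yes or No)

Yes

*herself* is a reflexive; Principle A requires it to be bound within its binding domain — the matrix clause.
— Wendy's niece: subject of the matrix clause; c-commands the reflexive within its binding domain — allowed (Principle A).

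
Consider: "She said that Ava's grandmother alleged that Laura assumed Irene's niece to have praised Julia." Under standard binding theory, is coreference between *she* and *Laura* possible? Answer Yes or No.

No

*Laura* is an R-expression; Principle C requires it to be free (not bound by any c-commanding expression).
— she: subject of the matrix clause; the pronoun c-commands the R-expression — coreference blocked (Principle C).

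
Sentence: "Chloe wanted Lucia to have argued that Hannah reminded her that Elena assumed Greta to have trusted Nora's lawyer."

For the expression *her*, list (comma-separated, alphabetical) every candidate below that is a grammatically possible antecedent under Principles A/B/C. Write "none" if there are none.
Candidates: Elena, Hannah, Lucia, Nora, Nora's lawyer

*her* is a pronoun; Principle B requires it to be free in its binding domain — the clause headed by 'reminded'.
— Elena: subject of the clause headed by 'assumed'; is c-commanded by the pronoun; coreference would bind this R-expression — blocked (Principle C).
— Hannah: subject of the clause headed by 'reminded'; c-commands the pronoun within its binding domain — blocked (Principle B).
— Lucia: subject of the clause headed by 'argued'; c-commands the pronoun but lies outside its binding domain — allowed.
— Nora: possessor inside the object DP of the clause headed by 'trusted'; is c-commanded by the pronoun; coreference would bind this R-expression — blocked (Principle C).
— Nora's lawyer: object of the clause headed by 'trusted'; is c-commanded by the pronoun; coreference would bind this R-expression — blocked (Principle C).

Lucia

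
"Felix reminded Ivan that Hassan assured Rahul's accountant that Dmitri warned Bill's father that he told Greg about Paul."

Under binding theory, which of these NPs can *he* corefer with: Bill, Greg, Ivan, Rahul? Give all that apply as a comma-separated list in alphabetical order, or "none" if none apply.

Bill, Ivan, Rahul

*he* is a pronoun; Principle B requires it to be free in its binding domain — the clause headed by 'told'.
— Bill: possessor inside the object DP of the clause headed by 'warned'; does not c-command the pronoun — Principle B does not apply; allowed.
— Greg: object of the clause headed by 'told'; is c-commanded by the pronoun; coreference would bind this R-expression — blocked (Principle C).
— Ivan: object of the matrix clause; c-commands the pronoun but lies outside its binding domain — allowed.
— Rahul: possessor inside the object DP of the clause headed by 'assured'; does not c-command the pronoun — Principle B does not apply; allowed.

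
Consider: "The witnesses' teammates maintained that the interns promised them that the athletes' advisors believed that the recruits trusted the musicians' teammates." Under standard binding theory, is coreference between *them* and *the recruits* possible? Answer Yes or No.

No

*the recruits* is an R-expression; Principle C requires it to be free (not bound by any c-commanding expression).
— them: object of the clause headed by 'promised'; the pronoun c-commands the R-expression — coreference blocked (Principle C).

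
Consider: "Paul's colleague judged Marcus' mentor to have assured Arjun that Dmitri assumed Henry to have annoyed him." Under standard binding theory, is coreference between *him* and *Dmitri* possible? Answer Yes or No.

*Dmitri* is an R-expression; Principle C requires it to be free (not bound by any c-commanding expression).
— him: object of the clause headed by 'annoyed'; the pronoun does not c-command the R-expression — coreference allowed.

Yes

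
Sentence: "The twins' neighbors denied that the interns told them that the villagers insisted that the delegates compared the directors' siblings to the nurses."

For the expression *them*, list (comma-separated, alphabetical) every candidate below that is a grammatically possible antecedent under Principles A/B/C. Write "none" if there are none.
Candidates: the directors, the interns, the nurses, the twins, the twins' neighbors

the twins, the twins' neighbors

*them* is a pronoun; Principle B requires it to be free in its binding domain — the clause headed by 'told'.
— the directors: possessor inside the object DP of the clause headed by 'compared'; is c-commanded by the pronoun; coreference would bind this R-expression — blocked (Principle C).
— the interns: subject of the clause headed by 'told'; c-commands the pronoun within its binding domain — blocked (Principle B).
— the nurses: second object of the clause headed by 'compared'; is c-commanded by the pronoun; coreference would bind this R-expression — blocked (Principle C).
— the twins: possessor inside the subject DP of the matrix clause; does not c-command the pronoun — Principle B does not apply; allowed.
— the twins' neighbors: subject of the matrix clause; c-commands the pronoun but lies outside its binding domain — allowed.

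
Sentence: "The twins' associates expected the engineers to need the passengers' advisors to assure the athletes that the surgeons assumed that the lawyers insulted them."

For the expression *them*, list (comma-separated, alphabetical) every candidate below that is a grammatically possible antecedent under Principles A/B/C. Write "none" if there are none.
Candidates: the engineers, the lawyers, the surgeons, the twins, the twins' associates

*them* is a pronoun; Principle B requires it to be free in its binding domain — the clause headed by 'insulted'.
— the engineers: subject of the clause headed by 'need'; c-commands the pronoun but lies outside its binding domain — allowed.
— the lawyers: subject of the clause headed by 'insulted'; c-commands the pronoun within its binding domain — blocked (Principle B).
— the surgeons: subject of the clause headed by 'assumed'; c-commands the pronoun but lies outside its binding domain — allowed.
— the twins: possessor inside the subject DP of the matrix clause; does not c-command the pronoun — Principle B does not apply; allowed.
— the twins' associates: subject of the matrix clause; c-commands the pronoun but lies outside its binding domain — allowed.

the engineers, the surgeons, the twins, the twins' associates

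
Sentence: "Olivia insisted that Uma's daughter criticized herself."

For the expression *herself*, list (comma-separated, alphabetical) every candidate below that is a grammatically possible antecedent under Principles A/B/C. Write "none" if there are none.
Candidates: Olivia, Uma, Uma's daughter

*herself* is a reflexive; Principle A requires it to be bound within its binding domain — the clause headed by 'criticized'.
— Olivia: subject of the matrix clause; c-commands the reflexive but lies outside its binding domain — cannot bind it (Principle A).
— Uma: possessor inside the subject DP of the clause headed by 'criticized'; does not c-command the reflexive — cannot bind it (Principle A).
— Uma's daughter: subject of the clause headed by 'criticized'; c-commands the reflexive within its binding domain — allowed (Principle A).

Uma's daughter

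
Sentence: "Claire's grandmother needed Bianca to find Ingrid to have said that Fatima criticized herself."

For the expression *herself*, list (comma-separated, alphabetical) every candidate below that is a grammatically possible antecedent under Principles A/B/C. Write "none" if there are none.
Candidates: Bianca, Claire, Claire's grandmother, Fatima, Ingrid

Fatima

*herself* is a reflexive; Principle A requires it to be bound within its binding domain — the clause headed by 'criticized'.
— Bianca: subject of the clause headed by 'find'; c-commands the reflexive but lies outside its binding domain — cannot bind it (Principle A).
— Claire: possessor inside the subject DP of the matrix clause; does not c-command the reflexive — cannot bind it (Principle A).
— Claire's grandmother: subject of the matrix clause; c-commands the reflexive but lies outside its binding domain — cannot bind it (Principle A).
— Fatima: subject of the clause headed by 'criticized'; c-commands the reflexive within its binding domain — allowed (Principle A).
— Ingrid: subject of the clause headed by 'said'; c-commands the reflexive but lies outside its binding domain — cannot bind it (Principle A).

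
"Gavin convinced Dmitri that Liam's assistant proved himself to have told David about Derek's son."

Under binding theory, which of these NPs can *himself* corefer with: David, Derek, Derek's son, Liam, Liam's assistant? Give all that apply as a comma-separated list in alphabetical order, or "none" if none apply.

Liam's assistant

*himself* is a reflexive; Principle A requires it to be bound within its binding domain — the clause headed by 'proved'.
— David: object of the clause headed by 'told'; does not c-command the reflexive — cannot bind it (Principle A).
— Derek: possessor inside the second object DP of the clause headed by 'told'; does not c-command the reflexive — cannot bind it (Principle A).
— Derek's son: second object of the clause headed by 'told'; does not c-command the reflexive — cannot bind it (Principle A).
— Liam: possessor inside the subject DP of the clause headed by 'proved'; does not c-command the reflexive — cannot bind it (Principle A).
— Liam's assistant: subject of the clause headed by 'proved'; c-commands the reflexive within its binding domain — allowed (Principle A).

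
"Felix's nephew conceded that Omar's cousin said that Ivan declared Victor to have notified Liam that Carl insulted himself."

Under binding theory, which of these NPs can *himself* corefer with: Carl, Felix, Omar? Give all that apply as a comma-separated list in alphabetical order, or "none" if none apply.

Carl

*himself* is a reflexive; Principle A requires it to be bound within its binding domain — the clause headed by 'insulted'.
— Carl: subject of the clause headed by 'insulted'; c-commands the reflexive within its binding domain — allowed (Principle A).
— Felix: possessor inside the subject DP of the matrix clause; does not c-command the reflexive — cannot bind it (Principle A).
— Omar: possessor inside the subject DP of the clause headed by 'said'; does not c-command the reflexive — cannot bind it (Principle A).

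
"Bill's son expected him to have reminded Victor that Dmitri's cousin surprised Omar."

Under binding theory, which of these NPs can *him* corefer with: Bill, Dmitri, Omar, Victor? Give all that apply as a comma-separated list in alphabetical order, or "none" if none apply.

*him* is a pronoun; Principle B requires it to be free in its binding domain — the matrix clause.
— Bill: possessor inside the subject DP of the matrix clause; does not c-command the pronoun — Principle B does not apply; allowed.
— Dmitri: possessor inside the subject DP of the clause headed by 'surprised'; is c-commanded by the pronoun; coreference would bind this R-expression — blocked (Principle C).
— Omar: object of the clause headed by 'surprised'; is c-commanded by the pronoun; coreference would bind this R-expression — blocked (Principle C).
— Victor: object of the clause headed by 'reminded'; is c-commanded by the pronoun; coreference would bind this R-expression — blocked (Principle C).

Bill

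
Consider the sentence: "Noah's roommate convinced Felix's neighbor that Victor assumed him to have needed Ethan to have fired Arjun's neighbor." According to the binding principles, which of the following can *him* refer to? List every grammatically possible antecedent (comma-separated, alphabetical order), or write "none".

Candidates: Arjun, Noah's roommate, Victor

Noah's roommate

*him* is a pronoun; Principle B requires it to be free in its binding domain — the clause headed by 'assumed'.
— Arjun: possessor inside the object DP of the clause headed by 'fired'; is c-commanded by the pronoun; coreference would bind this R-expression — blocked (Principle C).
— Noah's roommate: subject of the matrix clause; c-commands the pronoun but lies outside its binding domain — allowed.
— Victor: subject of the clause headed by 'assumed'; c-commands the pronoun within its binding domain — blocked (Principle B).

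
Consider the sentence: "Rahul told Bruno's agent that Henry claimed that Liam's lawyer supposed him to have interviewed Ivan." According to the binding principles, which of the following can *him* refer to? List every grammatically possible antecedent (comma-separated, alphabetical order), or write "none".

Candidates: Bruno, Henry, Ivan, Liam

*him* is a pronoun; Principle B requires it to be free in its binding domain — the clause headed by 'supposed'.
— Bruno: possessor inside the object DP of the matrix clause; does not c-command the pronoun — Principle B does not apply; allowed.
— Henry: subject of the clause headed by 'claimed'; c-commands the pronoun but lies outside its binding domain — allowed.
— Ivan: object of the clause headed by 'interviewed'; is c-commanded by the pronoun; coreference would bind this R-expression — blocked (Principle C).
— Liam: possessor inside the subject DP of the clause headed by 'supposed'; does not c-command the pronoun — Principle B does not apply; allowed.

Bruno, Henry, Liam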